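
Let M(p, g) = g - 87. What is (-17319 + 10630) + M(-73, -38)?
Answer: -6814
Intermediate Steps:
M(p, g) = -87 + g
(-17319 + 10630) + M(-73, -38) = (-17319 + 10630) + (-87 - 38) = -6689 - 125 = -6814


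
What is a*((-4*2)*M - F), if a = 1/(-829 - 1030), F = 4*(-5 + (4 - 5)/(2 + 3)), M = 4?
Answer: 56/9295 ≈ 0.0060247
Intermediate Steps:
F = -104/5 (F = 4*(-5 - 1/5) = 4*(-5 - 1*⅕) = 4*(-5 - ⅕) = 4*(-26/5) = -104/5 ≈ -20.800)
a = -1/1859 (a = 1/(-1859) = -1/1859 ≈ -0.00053792)
a*((-4*2)*M - F) = -(-4*2*4 - 1*(-104/5))/1859 = -(-8*4 + 104/5)/1859 = -(-32 + 104/5)/1859 = -1/1859*(-56/5) = 56/9295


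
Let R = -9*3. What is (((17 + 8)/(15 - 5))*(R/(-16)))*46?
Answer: 3105/16 ≈ 194.06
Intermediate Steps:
R = -27
(((17 + 8)/(15 - 5))*(R/(-16)))*46 = (((17 + 8)/(15 - 5))*(-27/(-16)))*46 = ((25/10)*(-27*(-1/16)))*46 = ((25*(⅒))*(27/16))*46 = ((5/2)*(27/16))*46 = (135/32)*46 = 3105/16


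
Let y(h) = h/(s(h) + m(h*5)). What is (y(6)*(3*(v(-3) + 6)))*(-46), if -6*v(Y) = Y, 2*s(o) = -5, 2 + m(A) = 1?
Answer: 10764/7 ≈ 1537.7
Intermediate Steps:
m(A) = -1 (m(A) = -2 + 1 = -1)
s(o) = -5/2 (s(o) = (½)*(-5) = -5/2)
v(Y) = -Y/6
y(h) = -2*h/7 (y(h) = h/(-5/2 - 1) = h/(-7/2) = -2*h/7)
(y(6)*(3*(v(-3) + 6)))*(-46) = ((-2/7*6)*(3*(-⅙*(-3) + 6)))*(-46) = -36*(½ + 6)/7*(-46) = -36*13/(7*2)*(-46) = -12/7*39/2*(-46) = -234/7*(-46) = 10764/7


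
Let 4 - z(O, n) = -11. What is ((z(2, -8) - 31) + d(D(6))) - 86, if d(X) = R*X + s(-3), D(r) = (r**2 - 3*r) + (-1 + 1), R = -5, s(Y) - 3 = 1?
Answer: -188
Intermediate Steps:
s(Y) = 4 (s(Y) = 3 + 1 = 4)
z(O, n) = 15 (z(O, n) = 4 - 1*(-11) = 4 + 11 = 15)
D(r) = r**2 - 3*r (D(r) = (r**2 - 3*r) + 0 = r**2 - 3*r)
d(X) = 4 - 5*X (d(X) = -5*X + 4 = 4 - 5*X)
((z(2, -8) - 31) + d(D(6))) - 86 = ((15 - 31) + (4 - 30*(-3 + 6))) - 86 = (-16 + (4 - 30*3)) - 86 = (-16 + (4 - 5*18)) - 86 = (-16 + (4 - 90)) - 86 = (-16 - 86) - 86 = -102 - 86 = -188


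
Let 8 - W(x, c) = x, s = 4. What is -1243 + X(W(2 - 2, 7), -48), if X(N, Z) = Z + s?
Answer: -1287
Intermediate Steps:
W(x, c) = 8 - x
X(N, Z) = 4 + Z (X(N, Z) = Z + 4 = 4 + Z)
-1243 + X(W(2 - 2, 7), -48) = -1243 + (4 - 48) = -1243 - 44 = -1287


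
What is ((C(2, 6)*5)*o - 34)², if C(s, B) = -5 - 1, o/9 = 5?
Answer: 1915456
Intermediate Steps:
o = 45 (o = 9*5 = 45)
C(s, B) = -6
((C(2, 6)*5)*o - 34)² = (-6*5*45 - 34)² = (-30*45 - 34)² = (-1350 - 34)² = (-1384)² = 1915456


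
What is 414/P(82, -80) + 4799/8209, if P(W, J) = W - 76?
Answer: 571220/8209 ≈ 69.585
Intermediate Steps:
P(W, J) = -76 + W
414/P(82, -80) + 4799/8209 = 414/(-76 + 82) + 4799/8209 = 414/6 + 4799*(1/8209) = 414*(⅙) + 4799/8209 = 69 + 4799/8209 = 571220/8209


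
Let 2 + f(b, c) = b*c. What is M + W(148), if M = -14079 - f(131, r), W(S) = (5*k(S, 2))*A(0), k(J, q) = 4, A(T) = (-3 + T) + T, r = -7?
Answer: -13220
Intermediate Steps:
f(b, c) = -2 + b*c
A(T) = -3 + 2*T
W(S) = -60 (W(S) = (5*4)*(-3 + 2*0) = 20*(-3 + 0) = 20*(-3) = -60)
M = -13160 (M = -14079 - (-2 + 131*(-7)) = -14079 - (-2 - 917) = -14079 - 1*(-919) = -14079 + 919 = -13160)
M + W(148) = -13160 - 60 = -13220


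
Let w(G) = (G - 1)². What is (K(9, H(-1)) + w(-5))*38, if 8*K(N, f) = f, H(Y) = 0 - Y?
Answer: 5491/4 ≈ 1372.8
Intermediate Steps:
H(Y) = -Y
K(N, f) = f/8
w(G) = (-1 + G)²
(K(9, H(-1)) + w(-5))*38 = ((-1*(-1))/8 + (-1 - 5)²)*38 = ((⅛)*1 + (-6)²)*38 = (⅛ + 36)*38 = (289/8)*38 = 5491/4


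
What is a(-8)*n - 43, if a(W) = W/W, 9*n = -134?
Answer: -521/9 ≈ -57.889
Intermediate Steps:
n = -134/9 (n = (⅑)*(-134) = -134/9 ≈ -14.889)
a(W) = 1
a(-8)*n - 43 = 1*(-134/9) - 43 = -134/9 - 43 = -521/9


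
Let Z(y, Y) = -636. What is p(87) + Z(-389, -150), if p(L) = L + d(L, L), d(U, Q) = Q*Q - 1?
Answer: 7019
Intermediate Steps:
d(U, Q) = -1 + Q**2 (d(U, Q) = Q**2 - 1 = -1 + Q**2)
p(L) = -1 + L + L**2 (p(L) = L + (-1 + L**2) = -1 + L + L**2)
p(87) + Z(-389, -150) = (-1 + 87 + 87**2) - 636 = (-1 + 87 + 7569) - 636 = 7655 - 636 = 7019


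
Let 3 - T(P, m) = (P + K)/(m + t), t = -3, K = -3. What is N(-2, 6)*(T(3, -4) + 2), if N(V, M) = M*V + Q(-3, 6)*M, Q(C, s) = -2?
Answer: -120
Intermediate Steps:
T(P, m) = 3 - (-3 + P)/(-3 + m) (T(P, m) = 3 - (P - 3)/(m - 3) = 3 - (-3 + P)/(-3 + m))
N(V, M) = -2*M + M*V (N(V, M) = M*V - 2*M = -2*M + M*V)
N(-2, 6)*(T(3, -4) + 2) = (6*(-2 - 2))*((-6 - 1*3 + 3*(-4))/(-3 - 4) + 2) = (6*(-4))*((-6 - 3 - 12)/(-7) + 2) = -24*(-⅐*(-21) + 2) = -24*(3 + 2) = -24*5 = -120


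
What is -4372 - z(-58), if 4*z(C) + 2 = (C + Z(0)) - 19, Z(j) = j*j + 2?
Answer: -17411/4 ≈ -4352.8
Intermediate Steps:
Z(j) = 2 + j**2 (Z(j) = j**2 + 2 = 2 + j**2)
z(C) = -19/4 + C/4 (z(C) = -1/2 + ((C + (2 + 0**2)) - 19)/4 = -1/2 + ((C + (2 + 0)) - 19)/4 = -1/2 + ((C + 2) - 19)/4 = -1/2 + ((2 + C) - 19)/4 = -1/2 + (-17 + C)/4 = -1/2 + (-17/4 + C/4) = -19/4 + C/4)
-4372 - z(-58) = -4372 - (-19/4 + (1/4)*(-58)) = -4372 - (-19/4 - 29/2) = -4372 - 1*(-77/4) = -4372 + 77/4 = -17411/4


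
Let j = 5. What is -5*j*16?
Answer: -400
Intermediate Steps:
-5*j*16 = -5*5*16 = -25*16 = -400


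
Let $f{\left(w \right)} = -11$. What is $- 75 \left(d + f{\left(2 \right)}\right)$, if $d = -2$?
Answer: $975$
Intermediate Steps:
$- 75 \left(d + f{\left(2 \right)}\right) = - 75 \left(-2 - 11\right) = \left(-75\right) \left(-13\right) = 975$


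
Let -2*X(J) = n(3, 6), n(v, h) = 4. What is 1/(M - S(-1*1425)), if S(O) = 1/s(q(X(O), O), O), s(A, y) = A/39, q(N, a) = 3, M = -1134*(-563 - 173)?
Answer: 1/834611 ≈ 1.1982e-6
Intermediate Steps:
X(J) = -2 (X(J) = -½*4 = -2)
M = 834624 (M = -1134*(-736) = 834624)
s(A, y) = A/39 (s(A, y) = A*(1/39) = A/39)
S(O) = 13 (S(O) = 1/((1/39)*3) = 1/(1/13) = 13)
1/(M - S(-1*1425)) = 1/(834624 - 1*13) = 1/(834624 - 13) = 1/834611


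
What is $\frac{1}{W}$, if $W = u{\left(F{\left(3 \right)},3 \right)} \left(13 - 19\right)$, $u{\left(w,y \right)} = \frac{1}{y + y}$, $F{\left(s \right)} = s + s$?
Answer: $-1$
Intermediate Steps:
$F{\left(s \right)} = 2 s$
$u{\left(w,y \right)} = \frac{1}{2 y}$
$W = -1$ ($W = \frac{1}{2 \cdot 3} \left(13 - 19\right) = \frac{1}{2} \cdot \frac{1}{3} \left(-6\right) = \frac{1}{6} \left(-6\right) = -1$)
$\frac{1}{W} = \frac{1}{-1} = -1$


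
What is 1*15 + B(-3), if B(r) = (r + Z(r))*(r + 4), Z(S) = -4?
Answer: 8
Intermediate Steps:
B(r) = (-4 + r)*(4 + r) (B(r) = (r - 4)*(r + 4) = (-4 + r)*(4 + r))
1*15 + B(-3) = 1*15 + (-16 + (-3)²) = 15 + (-16 + 9) = 15 - 7 = 8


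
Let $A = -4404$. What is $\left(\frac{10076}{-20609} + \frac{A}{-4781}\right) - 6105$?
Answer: $- \frac{601493006365}{98531629} \approx -6104.6$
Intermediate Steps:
$\left(\frac{10076}{-20609} + \frac{A}{-4781}\right) - 6105 = \left(\frac{10076}{-20609} - \frac{4404}{-4781}\right) - 6105 = \left(10076 \left(- \frac{1}{20609}\right) - - \frac{4404}{4781}\right) - 6105 = \left(- \frac{10076}{20609} + \frac{4404}{4781}\right) - 6105 = \frac{42588680}{98531629} - 6105 = - \frac{601493006365}{98531629}$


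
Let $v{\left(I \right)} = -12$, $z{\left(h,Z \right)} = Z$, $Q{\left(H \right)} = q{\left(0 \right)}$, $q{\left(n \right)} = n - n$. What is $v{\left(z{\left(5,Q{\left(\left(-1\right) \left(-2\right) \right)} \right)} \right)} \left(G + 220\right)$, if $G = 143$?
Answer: $-4356$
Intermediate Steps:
$q{\left(n \right)} = 0$
$Q{\left(H \right)} = 0$
$v{\left(z{\left(5,Q{\left(\left(-1\right) \left(-2\right) \right)} \right)} \right)} \left(G + 220\right) = - 12 \left(143 + 220\right) = \left(-12\right) 363 = -4356$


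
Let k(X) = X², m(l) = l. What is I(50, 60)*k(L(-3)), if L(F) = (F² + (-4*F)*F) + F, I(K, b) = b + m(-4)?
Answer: 50400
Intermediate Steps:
I(K, b) = -4 + b (I(K, b) = b - 4 = -4 + b)
L(F) = F - 3*F² (L(F) = (F² - 4*F²) + F = -3*F² + F = F - 3*F²)
I(50, 60)*k(L(-3)) = (-4 + 60)*(-3*(1 - 3*(-3)))² = 56*(-3*(1 + 9))² = 56*(-3*10)² = 56*(-30)² = 56*900 = 50400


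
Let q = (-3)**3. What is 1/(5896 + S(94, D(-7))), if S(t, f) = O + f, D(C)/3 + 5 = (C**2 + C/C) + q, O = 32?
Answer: 1/5982 ≈ 0.00016717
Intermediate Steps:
q = -27
D(C) = -93 + 3*C**2 (D(C) = -15 + 3*((C**2 + C/C) - 27) = -15 + 3*((C**2 + 1) - 27) = -15 + 3*((1 + C**2) - 27) = -15 + 3*(-26 + C**2) = -15 + (-78 + 3*C**2) = -93 + 3*C**2)
S(t, f) = 32 + f
1/(5896 + S(94, D(-7))) = 1/(5896 + (32 + (-93 + 3*(-7)**2))) = 1/(5896 + (32 + (-93 + 3*49))) = 1/(5896 + (32 + (-93 + 147))) = 1/(5896 + (32 + 54)) = 1/(5896 + 86) = 1/5982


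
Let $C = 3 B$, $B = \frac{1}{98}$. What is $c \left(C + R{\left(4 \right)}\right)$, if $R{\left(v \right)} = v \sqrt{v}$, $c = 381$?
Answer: $\frac{299847}{98} \approx 3059.7$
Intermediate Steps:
$B = \frac{1}{98} \approx 0.010204$
$R{\left(v \right)} = v^{\frac{3}{2}}$
$C = \frac{3}{98}$ ($C = 3 \cdot \frac{1}{98} = \frac{3}{98} \approx 0.030612$)
$c \left(C + R{\left(4 \right)}\right) = 381 \left(\frac{3}{98} + 4^{\frac{3}{2}}\right) = 381 \left(\frac{3}{98} + 8\right) = 381 \cdot \frac{787}{98} = \frac{299847}{98}$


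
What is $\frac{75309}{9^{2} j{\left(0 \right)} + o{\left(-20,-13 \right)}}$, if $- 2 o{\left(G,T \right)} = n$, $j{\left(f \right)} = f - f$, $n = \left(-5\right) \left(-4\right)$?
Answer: $- \frac{75309}{10} \approx -7530.9$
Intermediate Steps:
$n = 20$
$j{\left(f \right)} = 0$
$o{\left(G,T \right)} = -10$ ($o{\left(G,T \right)} = \left(- \frac{1}{2}\right) 20 = -10$)
$\frac{75309}{9^{2} j{\left(0 \right)} + o{\left(-20,-13 \right)}} = \frac{75309}{9^{2} \cdot 0 - 10} = \frac{75309}{81 \cdot 0 - 10} = \frac{75309}{0 - 10} = \frac{75309}{-10} = 75309 \left(- \frac{1}{10}\right) = - \frac{75309}{10}$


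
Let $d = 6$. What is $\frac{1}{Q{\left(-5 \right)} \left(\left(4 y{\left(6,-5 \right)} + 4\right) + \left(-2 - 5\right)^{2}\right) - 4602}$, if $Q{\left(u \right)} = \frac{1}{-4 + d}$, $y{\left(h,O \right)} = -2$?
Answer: $- \frac{2}{9159} \approx -0.00021836$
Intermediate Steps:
$Q{\left(u \right)} = \frac{1}{2}$ ($Q{\left(u \right)} = \frac{1}{-4 + 6} = \frac{1}{2}$)
$\frac{1}{Q{\left(-5 \right)} \left(\left(4 y{\left(6,-5 \right)} + 4\right) + \left(-2 - 5\right)^{2}\right) - 4602} = \frac{1}{\frac{\left(4 \left(-2\right) + 4\right) + \left(-2 - 5\right)^{2}}{2} - 4602} = \frac{1}{\frac{\left(-8 + 4\right) + \left(-7\right)^{2}}{2} - 4602} = \frac{1}{\frac{-4 + 49}{2} - 4602} = \frac{1}{\frac{1}{2} \cdot 45 - 4602} = \frac{1}{\frac{45}{2} - 4602} = \frac{1}{- \frac{9159}{2}} = - \frac{2}{9159}$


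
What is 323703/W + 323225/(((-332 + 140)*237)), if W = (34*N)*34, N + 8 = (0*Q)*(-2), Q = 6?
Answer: -553717691/13150656 ≈ -42.106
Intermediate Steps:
N = -8 (N = -8 + (0*6)*(-2) = -8 + 0*(-2) = -8 + 0 = -8)
W = -9248 (W = (34*(-8))*34 = -272*34 = -9248)
323703/W + 323225/(((-332 + 140)*237)) = 323703/(-9248) + 323225/(((-332 + 140)*237)) = 323703*(-1/9248) + 323225/((-192*237)) = -323703/9248 + 323225/(-45504) = -323703/9248 + 323225*(-1/45504) = -323703/9248 - 323225/45504 = -553717691/13150656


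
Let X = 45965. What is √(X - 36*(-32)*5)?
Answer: 5*√2069 ≈ 227.43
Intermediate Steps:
√(X - 36*(-32)*5) = √(45965 - 36*(-32)*5) = √(45965 + 1152*5) = √(45965 + 5760) = √51725 = 5*√2069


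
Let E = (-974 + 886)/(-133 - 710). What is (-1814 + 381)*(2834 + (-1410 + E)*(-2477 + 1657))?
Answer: -1400031688366/843 ≈ -1.6608e+9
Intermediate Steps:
E = 88/843 (E = -88/(-843) = -88*(-1/843) = 88/843 ≈ 0.10439)
(-1814 + 381)*(2834 + (-1410 + E)*(-2477 + 1657)) = (-1814 + 381)*(2834 + (-1410 + 88/843)*(-2477 + 1657)) = -1433*(2834 - 1188542/843*(-820)) = -1433*(2834 + 974604440/843) = -1433*976993502/843 = -1400031688366/843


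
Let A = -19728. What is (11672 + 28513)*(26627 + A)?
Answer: 277236315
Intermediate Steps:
(11672 + 28513)*(26627 + A) = (11672 + 28513)*(26627 - 19728) = 40185*6899 = 277236315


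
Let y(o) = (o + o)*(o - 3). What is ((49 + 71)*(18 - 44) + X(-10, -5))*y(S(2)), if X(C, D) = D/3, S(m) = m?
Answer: 37460/3 ≈ 12487.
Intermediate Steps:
X(C, D) = D/3 (X(C, D) = D*(⅓) = D/3)
y(o) = 2*o*(-3 + o) (y(o) = (2*o)*(-3 + o) = 2*o*(-3 + o))
((49 + 71)*(18 - 44) + X(-10, -5))*y(S(2)) = ((49 + 71)*(18 - 44) + (⅓)*(-5))*(2*2*(-3 + 2)) = (120*(-26) - 5/3)*(2*2*(-1)) = (-3120 - 5/3)*(-4) = -9365/3*(-4) = 37460/3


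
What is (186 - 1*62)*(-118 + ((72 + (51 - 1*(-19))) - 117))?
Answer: -11532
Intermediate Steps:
(186 - 1*62)*(-118 + ((72 + (51 - 1*(-19))) - 117)) = (186 - 62)*(-118 + ((72 + (51 + 19)) - 117)) = 124*(-118 + ((72 + 70) - 117)) = 124*(-118 + (142 - 117)) = 124*(-118 + 25) = 124*(-93) = -11532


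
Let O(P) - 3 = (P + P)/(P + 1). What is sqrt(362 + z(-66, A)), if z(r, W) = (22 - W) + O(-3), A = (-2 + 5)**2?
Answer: sqrt(381) ≈ 19.519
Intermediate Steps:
O(P) = 3 + 2*P/(1 + P) (O(P) = 3 + (P + P)/(P + 1) = 3 + (2*P)/(1 + P) = 3 + 2*P/(1 + P))
A = 9 (A = 3**2 = 9)
z(r, W) = 28 - W (z(r, W) = (22 - W) + (3 + 5*(-3))/(1 - 3) = (22 - W) + (3 - 15)/(-2) = (22 - W) - 1/2*(-12) = (22 - W) + 6 = 28 - W)
sqrt(362 + z(-66, A)) = sqrt(362 + (28 - 1*9)) = sqrt(362 + (28 - 9)) = sqrt(362 + 19) = sqrt(381)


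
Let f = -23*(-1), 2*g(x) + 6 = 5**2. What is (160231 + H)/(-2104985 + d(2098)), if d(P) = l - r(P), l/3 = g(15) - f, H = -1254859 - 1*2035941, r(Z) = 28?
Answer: 2087046/1403369 ≈ 1.4872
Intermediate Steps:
g(x) = 19/2 (g(x) = -3 + (1/2)*5**2 = -3 + (1/2)*25 = -3 + 25/2 = 19/2)
f = 23
H = -3290800 (H = -1254859 - 2035941 = -3290800)
l = -81/2 (l = 3*(19/2 - 1*23) = 3*(19/2 - 23) = 3*(-27/2) = -81/2 ≈ -40.500)
d(P) = -137/2 (d(P) = -81/2 - 1*28 = -81/2 - 28 = -137/2)
(160231 + H)/(-2104985 + d(2098)) = (160231 - 3290800)/(-2104985 - 137/2) = -3130569/(-4210107/2) = -3130569*(-2/4210107) = 2087046/1403369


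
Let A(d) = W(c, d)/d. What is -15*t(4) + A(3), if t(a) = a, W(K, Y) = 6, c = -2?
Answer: -58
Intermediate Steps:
A(d) = 6/d
-15*t(4) + A(3) = -15*4 + 6/3 = -60 + 6*(⅓) = -60 + 2 = -58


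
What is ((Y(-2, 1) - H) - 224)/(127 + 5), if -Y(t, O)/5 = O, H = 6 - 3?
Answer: -58/33 ≈ -1.7576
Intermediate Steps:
H = 3
Y(t, O) = -5*O
((Y(-2, 1) - H) - 224)/(127 + 5) = ((-5*1 - 1*3) - 224)/(127 + 5) = ((-5 - 3) - 224)/132 = (-8 - 224)*(1/132) = -232*1/132 = -58/33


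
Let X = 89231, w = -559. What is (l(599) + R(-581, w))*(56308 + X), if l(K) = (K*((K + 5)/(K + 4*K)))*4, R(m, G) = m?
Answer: -71168571/5 ≈ -1.4234e+7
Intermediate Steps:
l(K) = 4 + 4*K/5 (l(K) = (K*((5 + K)/((5*K))))*4 = (K*((5 + K)*(1/(5*K))))*4 = (K*((5 + K)/(5*K)))*4 = (1 + K/5)*4 = 4 + 4*K/5)
(l(599) + R(-581, w))*(56308 + X) = ((4 + (4/5)*599) - 581)*(56308 + 89231) = ((4 + 2396/5) - 581)*145539 = (2416/5 - 581)*145539 = -489/5*145539 = -71168571/5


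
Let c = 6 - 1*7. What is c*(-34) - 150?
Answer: -116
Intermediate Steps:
c = -1 (c = 6 - 7 = -1)
c*(-34) - 150 = -1*(-34) - 150 = 34 - 150 = -116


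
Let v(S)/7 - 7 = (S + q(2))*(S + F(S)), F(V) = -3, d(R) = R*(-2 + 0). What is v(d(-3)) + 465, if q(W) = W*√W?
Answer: 640 + 42*√2 ≈ 699.40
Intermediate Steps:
q(W) = W^(3/2)
d(R) = -2*R (d(R) = R*(-2) = -2*R)
v(S) = 49 + 7*(-3 + S)*(S + 2*√2) (v(S) = 49 + 7*((S + 2^(3/2))*(S - 3)) = 49 + 7*((S + 2*√2)*(-3 + S)) = 49 + 7*((-3 + S)*(S + 2*√2)) = 49 + 7*(-3 + S)*(S + 2*√2))
v(d(-3)) + 465 = (49 - 42*√2 - (-42)*(-3) + 7*(-2*(-3))² + 14*(-2*(-3))*√2) + 465 = (49 - 42*√2 - 21*6 + 7*6² + 14*6*√2) + 465 = (49 - 42*√2 - 126 + 7*36 + 84*√2) + 465 = (49 - 42*√2 - 126 + 252 + 84*√2) + 465 = (175 + 42*√2) + 465 = 640 + 42*√2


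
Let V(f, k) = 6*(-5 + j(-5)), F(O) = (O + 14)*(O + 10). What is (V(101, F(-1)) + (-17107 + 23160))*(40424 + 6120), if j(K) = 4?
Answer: 281451568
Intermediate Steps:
F(O) = (10 + O)*(14 + O) (F(O) = (14 + O)*(10 + O) = (10 + O)*(14 + O))
V(f, k) = -6 (V(f, k) = 6*(-5 + 4) = 6*(-1) = -6)
(V(101, F(-1)) + (-17107 + 23160))*(40424 + 6120) = (-6 + (-17107 + 23160))*(40424 + 6120) = (-6 + 6053)*46544 = 6047*46544 = 281451568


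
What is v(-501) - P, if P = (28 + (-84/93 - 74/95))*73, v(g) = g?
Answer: -7133383/2945 ≈ -2422.2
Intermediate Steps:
P = 5657938/2945 (P = (28 + (-84*1/93 - 74*1/95))*73 = (28 + (-28/31 - 74/95))*73 = (28 - 4954/2945)*73 = (77506/2945)*73 = 5657938/2945 ≈ 1921.2)
v(-501) - P = -501 - 1*5657938/2945 = -501 - 5657938/2945 = -7133383/2945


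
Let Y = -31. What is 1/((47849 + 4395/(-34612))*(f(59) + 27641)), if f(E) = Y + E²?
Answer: 34612/51491210195563 ≈ 6.7219e-10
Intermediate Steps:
f(E) = -31 + E²
1/((47849 + 4395/(-34612))*(f(59) + 27641)) = 1/((47849 + 4395/(-34612))*((-31 + 59²) + 27641)) = 1/((47849 + 4395*(-1/34612))*((-31 + 3481) + 27641)) = 1/((47849 - 4395/34612)*(3450 + 27641)) = 1/((1656145193/34612)*31091) = 1/(51491210195563/34612) = 34612/51491210195563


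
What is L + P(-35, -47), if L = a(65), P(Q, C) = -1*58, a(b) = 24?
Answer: -34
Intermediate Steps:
P(Q, C) = -58
L = 24
L + P(-35, -47) = 24 - 58 = -34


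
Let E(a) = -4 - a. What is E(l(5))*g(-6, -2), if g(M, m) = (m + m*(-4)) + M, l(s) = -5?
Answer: 0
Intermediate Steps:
g(M, m) = M - 3*m (g(M, m) = (m - 4*m) + M = -3*m + M = M - 3*m)
E(l(5))*g(-6, -2) = (-4 - 1*(-5))*(-6 - 3*(-2)) = (-4 + 5)*(-6 + 6) = 1*0 = 0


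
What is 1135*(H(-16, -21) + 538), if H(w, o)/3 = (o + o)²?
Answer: 6617050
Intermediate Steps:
H(w, o) = 12*o² (H(w, o) = 3*(o + o)² = 3*(2*o)² = 3*(4*o²) = 12*o²)
1135*(H(-16, -21) + 538) = 1135*(12*(-21)² + 538) = 1135*(12*441 + 538) = 1135*(5292 + 538) = 1135*5830 = 6617050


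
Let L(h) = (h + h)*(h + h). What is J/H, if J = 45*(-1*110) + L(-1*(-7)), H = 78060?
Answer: -2377/39030 ≈ -0.060902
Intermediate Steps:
L(h) = 4*h² (L(h) = (2*h)*(2*h) = 4*h²)
J = -4754 (J = 45*(-1*110) + 4*(-1*(-7))² = 45*(-110) + 4*7² = -4950 + 4*49 = -4950 + 196 = -4754)
J/H = -4754/78060 = -4754*1/78060 = -2377/39030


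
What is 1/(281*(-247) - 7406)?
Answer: -1/76813 ≈ -1.3019e-5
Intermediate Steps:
1/(281*(-247) - 7406) = 1/(-69407 - 7406) = 1/(-76813) = -1/76813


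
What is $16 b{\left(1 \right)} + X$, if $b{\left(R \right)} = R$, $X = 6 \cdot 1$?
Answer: $22$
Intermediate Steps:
$X = 6$
$16 b{\left(1 \right)} + X = 16 \cdot 1 + 6 = 16 + 6 = 22$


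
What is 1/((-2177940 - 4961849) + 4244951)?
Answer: -1/2894838 ≈ -3.4544e-7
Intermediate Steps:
1/((-2177940 - 4961849) + 4244951) = 1/(-7139789 + 4244951) = 1/(-2894838) = -1/2894838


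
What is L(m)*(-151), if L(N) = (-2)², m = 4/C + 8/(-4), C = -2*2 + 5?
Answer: -604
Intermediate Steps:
C = 1 (C = -4 + 5 = 1)
m = 2 (m = 4/1 + 8/(-4) = 4*1 + 8*(-¼) = 4 - 2 = 2)
L(N) = 4
L(m)*(-151) = 4*(-151) = -604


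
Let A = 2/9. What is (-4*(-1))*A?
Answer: 8/9 ≈ 0.88889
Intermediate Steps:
A = 2/9 (A = 2*(⅑) = 2/9 ≈ 0.22222)
(-4*(-1))*A = -4*(-1)*(2/9) = 4*(2/9) = 8/9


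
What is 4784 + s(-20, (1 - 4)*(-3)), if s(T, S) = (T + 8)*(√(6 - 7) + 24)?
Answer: 4496 - 12*I ≈ 4496.0 - 12.0*I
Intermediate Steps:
s(T, S) = (8 + T)*(24 + I) (s(T, S) = (8 + T)*(√(-1) + 24) = (8 + T)*(I + 24) = (8 + T)*(24 + I))
4784 + s(-20, (1 - 4)*(-3)) = 4784 + (192 + 8*I - 20*(24 + I)) = 4784 + (192 + 8*I + (-480 - 20*I)) = 4784 + (-288 - 12*I) = 4496 - 12*I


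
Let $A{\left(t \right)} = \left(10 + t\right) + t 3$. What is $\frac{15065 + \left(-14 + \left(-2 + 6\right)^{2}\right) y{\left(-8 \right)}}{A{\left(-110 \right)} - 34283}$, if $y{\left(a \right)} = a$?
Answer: $- \frac{15049}{34713} \approx -0.43353$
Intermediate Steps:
$A{\left(t \right)} = 10 + 4 t$ ($A{\left(t \right)} = \left(10 + t\right) + 3 t = 10 + 4 t$)
$\frac{15065 + \left(-14 + \left(-2 + 6\right)^{2}\right) y{\left(-8 \right)}}{A{\left(-110 \right)} - 34283} = \frac{15065 + \left(-14 + \left(-2 + 6\right)^{2}\right) \left(-8\right)}{\left(10 + 4 \left(-110\right)\right) - 34283} = \frac{15065 + \left(-14 + 4^{2}\right) \left(-8\right)}{\left(10 - 440\right) - 34283} = \frac{15065 + \left(-14 + 16\right) \left(-8\right)}{-430 - 34283} = \frac{15065 + 2 \left(-8\right)}{-34713} = \left(15065 - 16\right) \left(- \frac{1}{34713}\right) = 15049 \left(- \frac{1}{34713}\right) = - \frac{15049}{34713}$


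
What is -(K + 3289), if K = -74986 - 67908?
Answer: 139605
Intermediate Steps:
K = -142894
-(K + 3289) = -(-142894 + 3289) = -1*(-139605) = 139605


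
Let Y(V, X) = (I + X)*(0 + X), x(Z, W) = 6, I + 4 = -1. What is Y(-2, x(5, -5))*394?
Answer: 2364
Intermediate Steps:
I = -5 (I = -4 - 1 = -5)
Y(V, X) = X*(-5 + X) (Y(V, X) = (-5 + X)*(0 + X) = (-5 + X)*X = X*(-5 + X))
Y(-2, x(5, -5))*394 = (6*(-5 + 6))*394 = (6*1)*394 = 6*394 = 2364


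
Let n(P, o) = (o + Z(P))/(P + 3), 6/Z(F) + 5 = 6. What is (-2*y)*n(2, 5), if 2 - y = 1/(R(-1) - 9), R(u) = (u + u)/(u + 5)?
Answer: -176/19 ≈ -9.2632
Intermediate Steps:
Z(F) = 6 (Z(F) = 6/(-5 + 6) = 6/1 = 6*1 = 6)
R(u) = 2*u/(5 + u) (R(u) = (2*u)/(5 + u) = 2*u/(5 + u))
n(P, o) = (6 + o)/(3 + P) (n(P, o) = (o + 6)/(P + 3) = (6 + o)/(3 + P))
y = 40/19 (y = 2 - 1/(2*(-1)/(5 - 1) - 9) = 2 - 1/(2*(-1)/4 - 9) = 2 - 1/(2*(-1)*(1/4) - 9) = 2 - 1/(-1/2 - 9) = 2 - 1/(-19/2) = 2 - 1*(-2/19) = 2 + 2/19 = 40/19 ≈ 2.1053)
(-2*y)*n(2, 5) = (-2*40/19)*((6 + 5)/(3 + 2)) = -80*11/(19*5) = -16*11/19 = -80/19*11/5 = -176/19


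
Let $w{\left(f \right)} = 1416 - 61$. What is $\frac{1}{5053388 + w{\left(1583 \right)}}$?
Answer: $\frac{1}{5054743} \approx 1.9783 \cdot 10^{-7}$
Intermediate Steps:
$w{\left(f \right)} = 1355$
$\frac{1}{5053388 + w{\left(1583 \right)}} = \frac{1}{5053388 + 1355} = \frac{1}{5054743}$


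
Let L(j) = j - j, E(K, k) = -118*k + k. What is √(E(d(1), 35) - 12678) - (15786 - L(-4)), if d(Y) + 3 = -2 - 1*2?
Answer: -15786 + I*√16773 ≈ -15786.0 + 129.51*I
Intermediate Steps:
d(Y) = -7 (d(Y) = -3 + (-2 - 1*2) = -3 + (-2 - 2) = -3 - 4 = -7)
E(K, k) = -117*k
L(j) = 0
√(E(d(1), 35) - 12678) - (15786 - L(-4)) = √(-117*35 - 12678) - (15786 - 1*0) = √(-4095 - 12678) - (15786 + 0) = √(-16773) - 1*15786 = I*√16773 - 15786 = -15786 + I*√16773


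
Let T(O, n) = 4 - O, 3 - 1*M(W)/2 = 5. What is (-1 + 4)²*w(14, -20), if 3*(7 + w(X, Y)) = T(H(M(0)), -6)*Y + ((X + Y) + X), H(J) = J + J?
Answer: -759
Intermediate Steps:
M(W) = -4 (M(W) = 6 - 2*5 = 6 - 10 = -4)
H(J) = 2*J
w(X, Y) = -7 + 2*X/3 + 13*Y/3 (w(X, Y) = -7 + ((4 - 2*(-4))*Y + ((X + Y) + X))/3 = -7 + ((4 - 1*(-8))*Y + (Y + 2*X))/3 = -7 + ((4 + 8)*Y + (Y + 2*X))/3 = -7 + (12*Y + (Y + 2*X))/3 = -7 + (2*X + 13*Y)/3 = -7 + (2*X/3 + 13*Y/3) = -7 + 2*X/3 + 13*Y/3)
(-1 + 4)²*w(14, -20) = (-1 + 4)²*(-7 + (⅔)*14 + (13/3)*(-20)) = 3²*(-7 + 28/3 - 260/3) = 9*(-253/3) = -759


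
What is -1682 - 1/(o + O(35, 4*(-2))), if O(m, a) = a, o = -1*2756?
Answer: -4649047/2764 ≈ -1682.0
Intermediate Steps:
o = -2756
-1682 - 1/(o + O(35, 4*(-2))) = -1682 - 1/(-2756 + 4*(-2)) = -1682 - 1/(-2756 - 8) = -1682 - 1/(-2764) = -1682 - 1*(-1/2764) = -1682 + 1/2764 = -4649047/2764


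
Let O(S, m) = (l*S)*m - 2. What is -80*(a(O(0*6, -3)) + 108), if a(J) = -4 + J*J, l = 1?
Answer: -8640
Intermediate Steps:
O(S, m) = -2 + S*m (O(S, m) = (1*S)*m - 2 = S*m - 2 = -2 + S*m)
a(J) = -4 + J²
-80*(a(O(0*6, -3)) + 108) = -80*((-4 + (-2 + (0*6)*(-3))²) + 108) = -80*((-4 + (-2 + 0*(-3))²) + 108) = -80*((-4 + (-2 + 0)²) + 108) = -80*((-4 + (-2)²) + 108) = -80*((-4 + 4) + 108) = -80*(0 + 108) = -80*108 = -8640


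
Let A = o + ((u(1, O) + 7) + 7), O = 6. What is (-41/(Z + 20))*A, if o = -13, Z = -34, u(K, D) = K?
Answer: 41/7 ≈ 5.8571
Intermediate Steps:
A = 2 (A = -13 + ((1 + 7) + 7) = -13 + (8 + 7) = -13 + 15 = 2)
(-41/(Z + 20))*A = -41/(-34 + 20)*2 = -41/(-14)*2 = -41*(-1/14)*2 = (41/14)*2 = 41/7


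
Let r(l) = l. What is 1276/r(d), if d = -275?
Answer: -116/25 ≈ -4.6400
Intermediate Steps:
1276/r(d) = 1276/(-275) = 1276*(-1/275) = -116/25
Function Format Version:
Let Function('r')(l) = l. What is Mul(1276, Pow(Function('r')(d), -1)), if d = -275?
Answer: Rational(-116, 25) ≈ -4.6400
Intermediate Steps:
Mul(1276, Pow(Function('r')(d), -1)) = Mul(1276, Pow(-275, -1)) = Mul(1276, Rational(-1, 275)) = Rational(-116, 25)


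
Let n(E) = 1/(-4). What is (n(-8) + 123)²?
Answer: 241081/16 ≈ 15068.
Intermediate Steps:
n(E) = -¼
(n(-8) + 123)² = (-¼ + 123)² = (491/4)² = 241081/16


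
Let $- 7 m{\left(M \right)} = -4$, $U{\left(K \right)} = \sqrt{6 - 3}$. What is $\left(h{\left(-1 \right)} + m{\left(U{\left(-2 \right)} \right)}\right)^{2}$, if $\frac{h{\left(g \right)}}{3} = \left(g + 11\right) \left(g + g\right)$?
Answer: $\frac{173056}{49} \approx 3531.8$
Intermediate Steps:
$h{\left(g \right)} = 6 g \left(11 + g\right)$ ($h{\left(g \right)} = 3 \left(g + 11\right) \left(g + g\right) = 3 \left(11 + g\right) 2 g = 3 \cdot 2 g \left(11 + g\right) = 6 g \left(11 + g\right)$)
$U{\left(K \right)} = \sqrt{3}$
$m{\left(M \right)} = \frac{4}{7}$ ($m{\left(M \right)} = \left(- \frac{1}{7}\right) \left(-4\right) = \frac{4}{7}$)
$\left(h{\left(-1 \right)} + m{\left(U{\left(-2 \right)} \right)}\right)^{2} = \left(6 \left(-1\right) \left(11 - 1\right) + \frac{4}{7}\right)^{2} = \left(6 \left(-1\right) 10 + \frac{4}{7}\right)^{2} = \left(-60 + \frac{4}{7}\right)^{2} = \left(- \frac{416}{7}\right)^{2} = \frac{173056}{49}$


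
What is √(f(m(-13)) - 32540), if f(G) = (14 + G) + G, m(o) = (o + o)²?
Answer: I*√31174 ≈ 176.56*I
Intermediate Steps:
m(o) = 4*o² (m(o) = (2*o)² = 4*o²)
f(G) = 14 + 2*G
√(f(m(-13)) - 32540) = √((14 + 2*(4*(-13)²)) - 32540) = √((14 + 2*(4*169)) - 32540) = √((14 + 2*676) - 32540) = √((14 + 1352) - 32540) = √(1366 - 32540) = √(-31174) = I*√31174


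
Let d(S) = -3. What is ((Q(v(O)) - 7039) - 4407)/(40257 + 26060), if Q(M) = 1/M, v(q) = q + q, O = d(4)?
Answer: -68677/397902 ≈ -0.17260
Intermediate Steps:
O = -3
v(q) = 2*q
((Q(v(O)) - 7039) - 4407)/(40257 + 26060) = ((1/(2*(-3)) - 7039) - 4407)/(40257 + 26060) = ((1/(-6) - 7039) - 4407)/66317 = ((-1/6 - 7039) - 4407)*(1/66317) = (-42235/6 - 4407)*(1/66317) = -68677/6*1/66317 = -68677/397902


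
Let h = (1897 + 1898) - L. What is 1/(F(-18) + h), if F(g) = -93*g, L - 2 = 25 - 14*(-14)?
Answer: 1/5246 ≈ 0.00019062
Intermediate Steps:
L = 223 (L = 2 + (25 - 14*(-14)) = 2 + (25 + 196) = 2 + 221 = 223)
h = 3572 (h = (1897 + 1898) - 1*223 = 3795 - 223 = 3572)
1/(F(-18) + h) = 1/(-93*(-18) + 3572) = 1/(1674 + 3572) = 1/5246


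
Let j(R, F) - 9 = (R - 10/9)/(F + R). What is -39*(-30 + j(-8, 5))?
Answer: 6305/9 ≈ 700.56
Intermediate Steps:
j(R, F) = 9 + (-10/9 + R)/(F + R) (j(R, F) = 9 + (R - 10/9)/(F + R) = 9 + (-10/9 + R)/(F + R))
-39*(-30 + j(-8, 5)) = -39*(-30 + (-10/9 + 9*5 + 10*(-8))/(5 - 8)) = -39*(-30 + (-10/9 + 45 - 80)/(-3)) = -39*(-30 - ⅓*(-325/9)) = -39*(-30 + 325/27) = -39*(-485/27) = 6305/9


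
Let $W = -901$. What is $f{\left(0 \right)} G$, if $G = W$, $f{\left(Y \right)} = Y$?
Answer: $0$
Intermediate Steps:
$G = -901$
$f{\left(0 \right)} G = 0 \left(-901\right) = 0$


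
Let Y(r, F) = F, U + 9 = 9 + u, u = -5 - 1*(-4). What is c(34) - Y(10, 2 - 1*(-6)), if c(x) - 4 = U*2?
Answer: -6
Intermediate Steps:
u = -1 (u = -5 + 4 = -1)
U = -1 (U = -9 + (9 - 1) = -9 + 8 = -1)
c(x) = 2 (c(x) = 4 - 1*2 = 4 - 2 = 2)
c(34) - Y(10, 2 - 1*(-6)) = 2 - (2 - 1*(-6)) = 2 - (2 + 6) = 2 - 1*8 = 2 - 8 = -6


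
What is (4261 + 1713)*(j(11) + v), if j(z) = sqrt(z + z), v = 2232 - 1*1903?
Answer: 1965446 + 5974*sqrt(22) ≈ 1.9935e+6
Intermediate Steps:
v = 329 (v = 2232 - 1903 = 329)
j(z) = sqrt(2)*sqrt(z) (j(z) = sqrt(2*z) = sqrt(2)*sqrt(z))
(4261 + 1713)*(j(11) + v) = (4261 + 1713)*(sqrt(2)*sqrt(11) + 329) = 5974*(sqrt(22) + 329) = 5974*(329 + sqrt(22)) = 1965446 + 5974*sqrt(22)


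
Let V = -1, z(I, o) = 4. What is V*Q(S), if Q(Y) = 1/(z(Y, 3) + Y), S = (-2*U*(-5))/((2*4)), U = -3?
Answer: -4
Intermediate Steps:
S = -15/4 (S = (-2*(-3)*(-5))/((2*4)) = (6*(-5))/8 = -30*1/8 = -15/4 ≈ -3.7500)
Q(Y) = 1/(4 + Y)
V*Q(S) = -1/(4 - 15/4) = -1/1/4 = -1*4 = -4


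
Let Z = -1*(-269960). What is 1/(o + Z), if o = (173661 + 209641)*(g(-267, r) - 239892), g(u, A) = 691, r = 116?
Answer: -1/91685951742 ≈ -1.0907e-11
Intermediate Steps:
Z = 269960
o = -91686221702 (o = (173661 + 209641)*(691 - 239892) = 383302*(-239201) = -91686221702)
1/(o + Z) = 1/(-91686221702 + 269960) = 1/(-91685951742) = -1/91685951742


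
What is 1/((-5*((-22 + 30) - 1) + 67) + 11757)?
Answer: 1/11789 ≈ 8.4825e-5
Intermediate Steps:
1/((-5*((-22 + 30) - 1) + 67) + 11757) = 1/((-5*(8 - 1) + 67) + 11757) = 1/((-5*7 + 67) + 11757) = 1/((-35 + 67) + 11757) = 1/(32 + 11757) = 1/11789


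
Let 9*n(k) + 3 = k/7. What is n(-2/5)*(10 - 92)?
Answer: 8774/315 ≈ 27.854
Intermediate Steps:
n(k) = -⅓ + k/63 (n(k) = -⅓ + (k/7)/9 = -⅓ + k/63)
n(-2/5)*(10 - 92) = (-⅓ + (-2/5)/63)*(10 - 92) = (-⅓ + (-2*⅕)/63)*(-82) = (-⅓ + (1/63)*(-⅖))*(-82) = (-⅓ - 2/315)*(-82) = -107/315*(-82) = 8774/315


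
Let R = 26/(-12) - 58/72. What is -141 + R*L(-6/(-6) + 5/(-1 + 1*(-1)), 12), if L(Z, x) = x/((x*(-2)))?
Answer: -10045/72 ≈ -139.51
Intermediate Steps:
R = -107/36 (R = 26*(-1/12) - 58*1/72 = -13/6 - 29/36 = -107/36 ≈ -2.9722)
L(Z, x) = -1/2 (L(Z, x) = x/((-2*x)) = x*(-1/(2*x)) = -1/2)
-141 + R*L(-6/(-6) + 5/(-1 + 1*(-1)), 12) = -141 - 107/36*(-1/2) = -141 + 107/72 = -10045/72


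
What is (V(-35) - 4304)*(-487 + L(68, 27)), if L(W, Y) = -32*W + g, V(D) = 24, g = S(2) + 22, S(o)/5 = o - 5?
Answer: 11367680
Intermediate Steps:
S(o) = -25 + 5*o (S(o) = 5*(o - 5) = 5*(-5 + o) = -25 + 5*o)
g = 7 (g = (-25 + 5*2) + 22 = (-25 + 10) + 22 = -15 + 22 = 7)
L(W, Y) = 7 - 32*W (L(W, Y) = -32*W + 7 = 7 - 32*W)
(V(-35) - 4304)*(-487 + L(68, 27)) = (24 - 4304)*(-487 + (7 - 32*68)) = -4280*(-487 + (7 - 2176)) = -4280*(-487 - 2169) = -4280*(-2656) = 11367680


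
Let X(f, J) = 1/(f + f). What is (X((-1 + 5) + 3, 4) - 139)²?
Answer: 3783025/196 ≈ 19301.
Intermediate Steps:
X(f, J) = 1/(2*f)
(X((-1 + 5) + 3, 4) - 139)² = (1/(2*((-1 + 5) + 3)) - 139)² = (1/(2*(4 + 3)) - 139)² = ((½)/7 - 139)² = ((½)*(⅐) - 139)² = (1/14 - 139)² = (-1945/14)² = 3783025/196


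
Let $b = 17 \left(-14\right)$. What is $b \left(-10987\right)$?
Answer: $2614906$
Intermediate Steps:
$b = -238$
$b \left(-10987\right) = \left(-238\right) \left(-10987\right) = 2614906$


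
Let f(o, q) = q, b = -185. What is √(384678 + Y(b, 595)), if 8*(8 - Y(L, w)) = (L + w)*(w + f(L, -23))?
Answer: √355371 ≈ 596.13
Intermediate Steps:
Y(L, w) = 8 - (-23 + w)*(L + w)/8 (Y(L, w) = 8 - (L + w)*(w - 23)/8 = 8 - (L + w)*(-23 + w)/8 = 8 - (-23 + w)*(L + w)/8)
√(384678 + Y(b, 595)) = √(384678 + (8 - ⅛*595² + (23/8)*(-185) + (23/8)*595 - ⅛*(-185)*595)) = √(384678 + (8 - ⅛*354025 - 4255/8 + 13685/8 + 110075/8)) = √(384678 + (8 - 354025/8 - 4255/8 + 13685/8 + 110075/8)) = √(384678 - 29307) = √355371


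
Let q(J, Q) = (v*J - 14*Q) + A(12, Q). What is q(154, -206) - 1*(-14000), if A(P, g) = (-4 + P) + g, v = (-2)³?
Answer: 15454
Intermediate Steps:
v = -8
A(P, g) = -4 + P + g
q(J, Q) = 8 - 13*Q - 8*J (q(J, Q) = (-8*J - 14*Q) + (-4 + 12 + Q) = (-14*Q - 8*J) + (8 + Q) = 8 - 13*Q - 8*J)
q(154, -206) - 1*(-14000) = (8 - 13*(-206) - 8*154) - 1*(-14000) = (8 + 2678 - 1232) + 14000 = 1454 + 14000 = 15454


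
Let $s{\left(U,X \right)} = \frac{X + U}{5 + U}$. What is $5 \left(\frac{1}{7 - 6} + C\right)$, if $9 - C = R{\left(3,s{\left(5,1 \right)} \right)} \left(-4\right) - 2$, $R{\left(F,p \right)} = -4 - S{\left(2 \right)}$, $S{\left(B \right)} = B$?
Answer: $-60$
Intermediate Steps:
$s{\left(U,X \right)} = \frac{U + X}{5 + U}$
$R{\left(F,p \right)} = -6$ ($R{\left(F,p \right)} = -4 - 2 = -6$)
$C = -13$ ($C = 9 - \left(\left(-6\right) \left(-4\right) - 2\right) = 9 - \left(24 - 2\right) = 9 - 22 = -13$)
$5 \left(\frac{1}{7 - 6} + C\right) = 5 \left(\frac{1}{7 - 6} - 13\right) = 5 \left(1^{-1} - 13\right) = 5 \left(1 - 13\right) = 5 \left(-12\right) = -60$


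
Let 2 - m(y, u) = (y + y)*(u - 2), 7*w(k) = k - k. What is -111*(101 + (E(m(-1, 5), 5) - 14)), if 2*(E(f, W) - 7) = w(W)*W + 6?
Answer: -10767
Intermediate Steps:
w(k) = 0 (w(k) = (k - k)/7 = (1/7)*0 = 0)
m(y, u) = 2 - 2*y*(-2 + u) (m(y, u) = 2 - (y + y)*(u - 2) = 2 - 2*y*(-2 + u))
E(f, W) = 10 (E(f, W) = 7 + (0*W + 6)/2 = 7 + (0 + 6)/2 = 7 + (1/2)*6 = 7 + 3 = 10)
-111*(101 + (E(m(-1, 5), 5) - 14)) = -111*(101 + (10 - 14)) = -111*(101 - 4) = -111*97 = -10767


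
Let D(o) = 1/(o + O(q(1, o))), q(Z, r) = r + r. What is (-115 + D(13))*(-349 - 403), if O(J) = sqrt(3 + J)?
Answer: 3024356/35 + 188*sqrt(29)/35 ≈ 86439.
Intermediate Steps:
q(Z, r) = 2*r
D(o) = 1/(o + sqrt(3 + 2*o))
(-115 + D(13))*(-349 - 403) = (-115 + 1/(13 + sqrt(3 + 2*13)))*(-349 - 403) = (-115 + 1/(13 + sqrt(3 + 26)))*(-752) = (-115 + 1/(13 + sqrt(29)))*(-752) = 86480 - 752/(13 + sqrt(29))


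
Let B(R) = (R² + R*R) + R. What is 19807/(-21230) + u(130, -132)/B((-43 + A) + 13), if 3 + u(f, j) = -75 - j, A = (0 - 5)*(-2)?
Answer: -119192/137995 ≈ -0.86374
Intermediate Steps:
A = 10 (A = -5*(-2) = 10)
u(f, j) = -78 - j (u(f, j) = -3 + (-75 - j) = -78 - j)
B(R) = R + 2*R² (B(R) = (R² + R²) + R = 2*R² + R = R + 2*R²)
19807/(-21230) + u(130, -132)/B((-43 + A) + 13) = 19807/(-21230) + (-78 - 1*(-132))/((((-43 + 10) + 13)*(1 + 2*((-43 + 10) + 13)))) = 19807*(-1/21230) + (-78 + 132)/(((-33 + 13)*(1 + 2*(-33 + 13)))) = -19807/21230 + 54/((-20*(1 + 2*(-20)))) = -19807/21230 + 54/((-20*(1 - 40))) = -19807/21230 + 54/((-20*(-39))) = -19807/21230 + 54/780 = -19807/21230 + 54*(1/780) = -19807/21230 + 9/130 = -119192/137995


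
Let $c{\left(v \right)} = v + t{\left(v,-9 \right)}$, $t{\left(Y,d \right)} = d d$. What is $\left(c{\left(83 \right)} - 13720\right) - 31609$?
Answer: $-45165$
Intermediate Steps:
$t{\left(Y,d \right)} = d^{2}$
$c{\left(v \right)} = 81 + v$ ($c{\left(v \right)} = v + \left(-9\right)^{2} = v + 81 = 81 + v$)
$\left(c{\left(83 \right)} - 13720\right) - 31609 = \left(\left(81 + 83\right) - 13720\right) - 31609 = \left(164 - 13720\right) - 31609 = -13556 - 31609 = -45165$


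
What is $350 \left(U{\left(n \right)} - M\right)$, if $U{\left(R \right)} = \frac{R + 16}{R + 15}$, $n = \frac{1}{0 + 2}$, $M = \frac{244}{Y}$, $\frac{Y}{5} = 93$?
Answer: $\frac{17570}{93} \approx 188.92$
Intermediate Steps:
$Y = 465$ ($Y = 5 \cdot 93 = 465$)
$M = \frac{244}{465} \approx 0.52473$
$n = \frac{1}{2} \approx 0.5$
$U{\left(R \right)} = \frac{16 + R}{15 + R}$
$350 \left(U{\left(n \right)} - M\right) = 350 \left(\frac{16 + \frac{1}{2}}{15 + \frac{1}{2}} - \frac{244}{465}\right) = 350 \left(\frac{1}{\frac{31}{2}} \cdot \frac{33}{2} - \frac{244}{465}\right) = 350 \left(\frac{2}{31} \cdot \frac{33}{2} - \frac{244}{465}\right) = 350 \left(\frac{33}{31} - \frac{244}{465}\right) = 350 \cdot \frac{251}{465} = \frac{17570}{93}$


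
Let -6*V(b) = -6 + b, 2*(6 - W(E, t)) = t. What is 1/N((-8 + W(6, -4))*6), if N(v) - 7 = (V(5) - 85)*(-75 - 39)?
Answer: 1/9678 ≈ 0.00010333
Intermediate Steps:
W(E, t) = 6 - t/2
V(b) = 1 - b/6 (V(b) = -(-6 + b)/6 = 1 - b/6)
N(v) = 9678 (N(v) = 7 + ((1 - 1/6*5) - 85)*(-75 - 39) = 7 + ((1 - 5/6) - 85)*(-114) = 7 + (1/6 - 85)*(-114) = 7 - 509/6*(-114) = 7 + 9671 = 9678)
1/N((-8 + W(6, -4))*6) = 1/9678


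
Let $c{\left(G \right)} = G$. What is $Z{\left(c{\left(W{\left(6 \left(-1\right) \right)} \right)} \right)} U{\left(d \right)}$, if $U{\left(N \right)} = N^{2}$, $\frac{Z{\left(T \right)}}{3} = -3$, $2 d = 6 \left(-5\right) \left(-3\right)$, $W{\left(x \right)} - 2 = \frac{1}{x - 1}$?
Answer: $-18225$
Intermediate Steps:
$W{\left(x \right)} = 2 + \frac{1}{-1 + x}$ ($W{\left(x \right)} = 2 + \frac{1}{x - 1} = 2 + \frac{1}{-1 + x}$)
$d = 45$ ($d = \frac{6 \left(-5\right) \left(-3\right)}{2} = \frac{\left(-30\right) \left(-3\right)}{2} = \frac{1}{2} \cdot 90 = 45$)
$Z{\left(T \right)} = -9$ ($Z{\left(T \right)} = 3 \left(-3\right) = -9$)
$Z{\left(c{\left(W{\left(6 \left(-1\right) \right)} \right)} \right)} U{\left(d \right)} = - 9 \cdot 45^{2} = \left(-9\right) 2025 = -18225$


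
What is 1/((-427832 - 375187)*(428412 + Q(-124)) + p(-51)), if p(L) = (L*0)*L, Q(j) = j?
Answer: -1/343923401472 ≈ -2.9076e-12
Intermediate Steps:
p(L) = 0 (p(L) = 0*L = 0)
1/((-427832 - 375187)*(428412 + Q(-124)) + p(-51)) = 1/((-427832 - 375187)*(428412 - 124) + 0) = 1/(-803019*428288 + 0) = 1/(-343923401472 + 0) = 1/(-343923401472) = -1/343923401472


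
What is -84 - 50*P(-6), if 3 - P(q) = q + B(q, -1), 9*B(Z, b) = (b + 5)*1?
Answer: -4606/9 ≈ -511.78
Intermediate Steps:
B(Z, b) = 5/9 + b/9 (B(Z, b) = ((b + 5)*1)/9 = ((5 + b)*1)/9 = (5 + b)/9 = 5/9 + b/9)
P(q) = 23/9 - q (P(q) = 3 - (q + (5/9 + (⅑)*(-1))) = 3 - (q + (5/9 - ⅑)) = 3 - (q + 4/9) = 3 - (4/9 + q) = 3 + (-4/9 - q) = 23/9 - q)
-84 - 50*P(-6) = -84 - 50*(23/9 - 1*(-6)) = -84 - 50*(23/9 + 6) = -84 - 50*77/9 = -84 - 3850/9 = -4606/9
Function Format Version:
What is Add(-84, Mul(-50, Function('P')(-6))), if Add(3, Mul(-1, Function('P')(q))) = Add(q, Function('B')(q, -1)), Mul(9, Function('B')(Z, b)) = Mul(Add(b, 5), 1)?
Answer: Rational(-4606, 9) ≈ -511.78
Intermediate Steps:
Function('B')(Z, b) = Add(Rational(5, 9), Mul(Rational(1, 9), b)) (Function('B')(Z, b) = Mul(Rational(1, 9), Mul(Add(b, 5), 1)) = Mul(Rational(1, 9), Mul(Add(5, b), 1)) = Mul(Rational(1, 9), Add(5, b)) = Add(Rational(5, 9), Mul(Rational(1, 9), b)))
Function('P')(q) = Add(Rational(23, 9), Mul(-1, q)) (Function('P')(q) = Add(3, Mul(-1, Add(q, Add(Rational(5, 9), Mul(Rational(1, 9), -1))))) = Add(3, Mul(-1, Add(q, Add(Rational(5, 9), Rational(-1, 9))))) = Add(3, Mul(-1, Add(q, Rational(4, 9)))) = Add(3, Mul(-1, Add(Rational(4, 9), q))) = Add(3, Add(Rational(-4, 9), Mul(-1, q))) = Add(Rational(23, 9), Mul(-1, q)))
Add(-84, Mul(-50, Function('P')(-6))) = Add(-84, Mul(-50, Add(Rational(23, 9), Mul(-1, -6)))) = Add(-84, Mul(-50, Add(Rational(23, 9), 6))) = Add(-84, Mul(-50, Rational(77, 9))) = Add(-84, Rational(-3850, 9)) = Rational(-4606, 9)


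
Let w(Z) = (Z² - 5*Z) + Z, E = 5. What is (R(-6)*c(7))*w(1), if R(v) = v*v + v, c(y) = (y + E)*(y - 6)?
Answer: -1080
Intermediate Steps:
w(Z) = Z² - 4*Z
c(y) = (-6 + y)*(5 + y) (c(y) = (y + 5)*(y - 6) = (5 + y)*(-6 + y) = (-6 + y)*(5 + y))
R(v) = v + v² (R(v) = v² + v = v + v²)
(R(-6)*c(7))*w(1) = ((-6*(1 - 6))*(-30 + 7² - 1*7))*(1*(-4 + 1)) = ((-6*(-5))*(-30 + 49 - 7))*(1*(-3)) = (30*12)*(-3) = 360*(-3) = -1080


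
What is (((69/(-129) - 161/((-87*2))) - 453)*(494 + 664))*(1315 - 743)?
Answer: -373847774300/1247 ≈ -2.9980e+8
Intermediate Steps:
(((69/(-129) - 161/((-87*2))) - 453)*(494 + 664))*(1315 - 743) = (((69*(-1/129) - 161/(-174)) - 453)*1158)*572 = (((-23/43 - 161*(-1/174)) - 453)*1158)*572 = (((-23/43 + 161/174) - 453)*1158)*572 = ((2921/7482 - 453)*1158)*572 = -3386425/7482*1158*572 = -653580025/1247*572 = -373847774300/1247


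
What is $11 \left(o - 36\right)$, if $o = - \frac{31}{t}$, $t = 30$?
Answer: $- \frac{12221}{30} \approx -407.37$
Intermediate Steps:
$o = - \frac{31}{30} \approx -1.0333$
$11 \left(o - 36\right) = 11 \left(- \frac{31}{30} - 36\right) = 11 \left(- \frac{1111}{30}\right) = - \frac{12221}{30}$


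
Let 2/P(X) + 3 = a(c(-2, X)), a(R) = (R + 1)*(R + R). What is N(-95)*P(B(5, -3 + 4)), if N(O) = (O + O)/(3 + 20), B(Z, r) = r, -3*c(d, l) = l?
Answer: 3420/713 ≈ 4.7966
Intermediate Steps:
c(d, l) = -l/3
a(R) = 2*R*(1 + R) (a(R) = (1 + R)*(2*R) = 2*R*(1 + R))
P(X) = 2/(-3 - 2*X*(1 - X/3)/3) (P(X) = 2/(-3 + 2*(-X/3)*(1 - X/3)) = 2/(-3 - 2*X*(1 - X/3)/3))
N(O) = 2*O/23 (N(O) = (2*O)/23 = (2*O)*(1/23) = 2*O/23)
N(-95)*P(B(5, -3 + 4)) = ((2/23)*(-95))*(18/(-27 + 2*(-3 + 4)*(-3 + (-3 + 4)))) = -3420/(23*(-27 + 2*1*(-3 + 1))) = -3420/(23*(-27 + 2*1*(-2))) = -3420/(23*(-27 - 4)) = -3420/(23*(-31)) = -3420*(-1)/(23*31) = -190/23*(-18/31) = 3420/713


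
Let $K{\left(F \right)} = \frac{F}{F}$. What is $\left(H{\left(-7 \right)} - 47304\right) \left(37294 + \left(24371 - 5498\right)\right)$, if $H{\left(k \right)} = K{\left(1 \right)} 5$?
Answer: $-2656642933$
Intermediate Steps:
$K{\left(F \right)} = 1$
$H{\left(k \right)} = 5$ ($H{\left(k \right)} = 1 \cdot 5 = 5$)
$\left(H{\left(-7 \right)} - 47304\right) \left(37294 + \left(24371 - 5498\right)\right) = \left(5 - 47304\right) \left(37294 + \left(24371 - 5498\right)\right) = - 47299 \left(37294 + 18873\right) = \left(-47299\right) 56167 = -2656642933$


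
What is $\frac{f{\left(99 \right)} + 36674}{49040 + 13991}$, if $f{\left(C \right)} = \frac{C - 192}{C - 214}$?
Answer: $\frac{4217603}{7248565} \approx 0.58185$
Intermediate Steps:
$f{\left(C \right)} = \frac{-192 + C}{-214 + C}$
$\frac{f{\left(99 \right)} + 36674}{49040 + 13991} = \frac{\frac{-192 + 99}{-214 + 99} + 36674}{49040 + 13991} = \frac{\frac{1}{-115} \left(-93\right) + 36674}{63031} = \left(\left(- \frac{1}{115}\right) \left(-93\right) + 36674\right) \frac{1}{63031} = \left(\frac{93}{115} + 36674\right) \frac{1}{63031} = \frac{4217603}{115} \cdot \frac{1}{63031} = \frac{4217603}{7248565}$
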